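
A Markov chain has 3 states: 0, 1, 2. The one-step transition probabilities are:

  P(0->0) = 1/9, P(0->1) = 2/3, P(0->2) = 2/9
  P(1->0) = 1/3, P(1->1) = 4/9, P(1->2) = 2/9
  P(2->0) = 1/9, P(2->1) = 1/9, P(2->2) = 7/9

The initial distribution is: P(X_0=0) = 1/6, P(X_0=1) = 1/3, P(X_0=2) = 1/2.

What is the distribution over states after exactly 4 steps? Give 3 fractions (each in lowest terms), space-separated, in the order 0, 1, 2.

Propagating the distribution step by step (d_{t+1} = d_t * P):
d_0 = (0=1/6, 1=1/3, 2=1/2)
  d_1[0] = 1/6*1/9 + 1/3*1/3 + 1/2*1/9 = 5/27
  d_1[1] = 1/6*2/3 + 1/3*4/9 + 1/2*1/9 = 17/54
  d_1[2] = 1/6*2/9 + 1/3*2/9 + 1/2*7/9 = 1/2
d_1 = (0=5/27, 1=17/54, 2=1/2)
  d_2[0] = 5/27*1/9 + 17/54*1/3 + 1/2*1/9 = 44/243
  d_2[1] = 5/27*2/3 + 17/54*4/9 + 1/2*1/9 = 155/486
  d_2[2] = 5/27*2/9 + 17/54*2/9 + 1/2*7/9 = 1/2
d_2 = (0=44/243, 1=155/486, 2=1/2)
  d_3[0] = 44/243*1/9 + 155/486*1/3 + 1/2*1/9 = 398/2187
  d_3[1] = 44/243*2/3 + 155/486*4/9 + 1/2*1/9 = 1391/4374
  d_3[2] = 44/243*2/9 + 155/486*2/9 + 1/2*7/9 = 1/2
d_3 = (0=398/2187, 1=1391/4374, 2=1/2)
  d_4[0] = 398/2187*1/9 + 1391/4374*1/3 + 1/2*1/9 = 3578/19683
  d_4[1] = 398/2187*2/3 + 1391/4374*4/9 + 1/2*1/9 = 12527/39366
  d_4[2] = 398/2187*2/9 + 1391/4374*2/9 + 1/2*7/9 = 1/2
d_4 = (0=3578/19683, 1=12527/39366, 2=1/2)

Answer: 3578/19683 12527/39366 1/2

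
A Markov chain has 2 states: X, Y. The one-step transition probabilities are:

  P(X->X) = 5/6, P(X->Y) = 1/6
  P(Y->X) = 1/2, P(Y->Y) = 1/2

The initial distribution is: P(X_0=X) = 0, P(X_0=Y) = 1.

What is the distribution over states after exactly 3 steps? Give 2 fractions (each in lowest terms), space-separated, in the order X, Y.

Answer: 13/18 5/18

Derivation:
Propagating the distribution step by step (d_{t+1} = d_t * P):
d_0 = (X=0, Y=1)
  d_1[X] = 0*5/6 + 1*1/2 = 1/2
  d_1[Y] = 0*1/6 + 1*1/2 = 1/2
d_1 = (X=1/2, Y=1/2)
  d_2[X] = 1/2*5/6 + 1/2*1/2 = 2/3
  d_2[Y] = 1/2*1/6 + 1/2*1/2 = 1/3
d_2 = (X=2/3, Y=1/3)
  d_3[X] = 2/3*5/6 + 1/3*1/2 = 13/18
  d_3[Y] = 2/3*1/6 + 1/3*1/2 = 5/18
d_3 = (X=13/18, Y=5/18)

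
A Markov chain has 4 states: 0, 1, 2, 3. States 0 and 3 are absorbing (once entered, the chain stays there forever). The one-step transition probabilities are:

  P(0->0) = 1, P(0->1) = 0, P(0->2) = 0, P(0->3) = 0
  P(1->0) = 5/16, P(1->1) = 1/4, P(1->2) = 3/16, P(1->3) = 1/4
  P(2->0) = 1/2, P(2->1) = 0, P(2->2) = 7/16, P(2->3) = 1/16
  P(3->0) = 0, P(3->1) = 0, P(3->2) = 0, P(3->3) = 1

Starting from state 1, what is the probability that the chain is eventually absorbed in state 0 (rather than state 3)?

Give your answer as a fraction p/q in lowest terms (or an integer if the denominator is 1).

Let a_i = P(absorbed in 0 | start in state i).
Boundary conditions: a_0 = 1, a_3 = 0.
For each transient state i, a_i = sum_j P(i->j) * a_j:
  a_1 = 5/16*a_0 + 1/4*a_1 + 3/16*a_2 + 1/4*a_3
  a_2 = 1/2*a_0 + 0*a_1 + 7/16*a_2 + 1/16*a_3

Substituting a_0 = 1 and a_3 = 0, rearrange to (I - Q) a = r where r[i] = P(i -> 0):
  [3/4, -3/16] . (a_1, a_2) = 5/16
  [0, 9/16] . (a_1, a_2) = 1/2

Solving yields:
  a_1 = 23/36
  a_2 = 8/9

Starting state is 1, so the absorption probability is a_1 = 23/36.

Answer: 23/36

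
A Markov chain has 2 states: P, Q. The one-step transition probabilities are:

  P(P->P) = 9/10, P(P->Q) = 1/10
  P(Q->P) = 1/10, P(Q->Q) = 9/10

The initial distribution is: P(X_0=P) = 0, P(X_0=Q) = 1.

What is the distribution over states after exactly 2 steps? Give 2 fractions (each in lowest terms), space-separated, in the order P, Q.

Propagating the distribution step by step (d_{t+1} = d_t * P):
d_0 = (P=0, Q=1)
  d_1[P] = 0*9/10 + 1*1/10 = 1/10
  d_1[Q] = 0*1/10 + 1*9/10 = 9/10
d_1 = (P=1/10, Q=9/10)
  d_2[P] = 1/10*9/10 + 9/10*1/10 = 9/50
  d_2[Q] = 1/10*1/10 + 9/10*9/10 = 41/50
d_2 = (P=9/50, Q=41/50)

Answer: 9/50 41/50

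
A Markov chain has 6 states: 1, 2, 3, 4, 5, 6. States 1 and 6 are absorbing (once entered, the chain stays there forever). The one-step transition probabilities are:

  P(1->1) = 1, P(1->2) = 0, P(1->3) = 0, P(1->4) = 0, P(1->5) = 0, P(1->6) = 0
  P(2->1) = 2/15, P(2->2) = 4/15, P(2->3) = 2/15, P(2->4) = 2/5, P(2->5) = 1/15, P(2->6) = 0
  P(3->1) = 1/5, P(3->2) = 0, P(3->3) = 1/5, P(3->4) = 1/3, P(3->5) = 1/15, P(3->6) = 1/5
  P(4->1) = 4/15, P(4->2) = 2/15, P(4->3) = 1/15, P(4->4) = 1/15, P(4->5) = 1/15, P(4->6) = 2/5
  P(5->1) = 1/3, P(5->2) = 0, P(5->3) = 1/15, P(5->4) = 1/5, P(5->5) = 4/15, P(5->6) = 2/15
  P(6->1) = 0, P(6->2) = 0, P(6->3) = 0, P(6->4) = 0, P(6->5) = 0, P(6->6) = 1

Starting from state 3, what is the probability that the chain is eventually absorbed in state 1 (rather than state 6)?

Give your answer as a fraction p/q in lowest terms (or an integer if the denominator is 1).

Answer: 932/1911

Derivation:
Let a_i = P(absorbed in 1 | start in state i).
Boundary conditions: a_1 = 1, a_6 = 0.
For each transient state i, a_i = sum_j P(i->j) * a_j:
  a_2 = 2/15*a_1 + 4/15*a_2 + 2/15*a_3 + 2/5*a_4 + 1/15*a_5 + 0*a_6
  a_3 = 1/5*a_1 + 0*a_2 + 1/5*a_3 + 1/3*a_4 + 1/15*a_5 + 1/5*a_6
  a_4 = 4/15*a_1 + 2/15*a_2 + 1/15*a_3 + 1/15*a_4 + 1/15*a_5 + 2/5*a_6
  a_5 = 1/3*a_1 + 0*a_2 + 1/15*a_3 + 1/5*a_4 + 4/15*a_5 + 2/15*a_6

Substituting a_1 = 1 and a_6 = 0, rearrange to (I - Q) a = r where r[i] = P(i -> 1):
  [11/15, -2/15, -2/5, -1/15] . (a_2, a_3, a_4, a_5) = 2/15
  [0, 4/5, -1/3, -1/15] . (a_2, a_3, a_4, a_5) = 1/5
  [-2/15, -1/15, 14/15, -1/15] . (a_2, a_3, a_4, a_5) = 4/15
  [0, -1/15, -1/5, 11/15] . (a_2, a_3, a_4, a_5) = 1/3

Solving yields:
  a_2 = 1090/1911
  a_3 = 932/1911
  a_4 = 853/1911
  a_5 = 1186/1911

Starting state is 3, so the absorption probability is a_3 = 932/1911.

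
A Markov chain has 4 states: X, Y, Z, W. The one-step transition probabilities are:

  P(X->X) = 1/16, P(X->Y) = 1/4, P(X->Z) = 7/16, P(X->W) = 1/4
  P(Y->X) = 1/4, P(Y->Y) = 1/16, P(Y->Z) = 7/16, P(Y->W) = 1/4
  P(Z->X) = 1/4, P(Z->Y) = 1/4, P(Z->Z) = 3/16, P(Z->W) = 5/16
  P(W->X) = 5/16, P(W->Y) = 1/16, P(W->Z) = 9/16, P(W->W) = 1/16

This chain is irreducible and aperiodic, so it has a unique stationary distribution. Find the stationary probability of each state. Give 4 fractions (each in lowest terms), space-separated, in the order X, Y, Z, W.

The stationary distribution satisfies pi = pi * P, i.e.:
  pi_X = 1/16*pi_X + 1/4*pi_Y + 1/4*pi_Z + 5/16*pi_W
  pi_Y = 1/4*pi_X + 1/16*pi_Y + 1/4*pi_Z + 1/16*pi_W
  pi_Z = 7/16*pi_X + 7/16*pi_Y + 3/16*pi_Z + 9/16*pi_W
  pi_W = 1/4*pi_X + 1/4*pi_Y + 5/16*pi_Z + 1/16*pi_W
with normalization: pi_X + pi_Y + pi_Z + pi_W = 1.

Using the first 3 balance equations plus normalization, the linear system A*pi = b is:
  [-15/16, 1/4, 1/4, 5/16] . pi = 0
  [1/4, -15/16, 1/4, 1/16] . pi = 0
  [7/16, 7/16, -13/16, 9/16] . pi = 0
  [1, 1, 1, 1] . pi = 1

Solving yields:
  pi_X = 533/2394
  pi_Y = 139/798
  pi_Z = 47/126
  pi_W = 29/126

Verification (pi * P):
  533/2394*1/16 + 139/798*1/4 + 47/126*1/4 + 29/126*5/16 = 533/2394 = pi_X  (ok)
  533/2394*1/4 + 139/798*1/16 + 47/126*1/4 + 29/126*1/16 = 139/798 = pi_Y  (ok)
  533/2394*7/16 + 139/798*7/16 + 47/126*3/16 + 29/126*9/16 = 47/126 = pi_Z  (ok)
  533/2394*1/4 + 139/798*1/4 + 47/126*5/16 + 29/126*1/16 = 29/126 = pi_W  (ok)

Answer: 533/2394 139/798 47/126 29/126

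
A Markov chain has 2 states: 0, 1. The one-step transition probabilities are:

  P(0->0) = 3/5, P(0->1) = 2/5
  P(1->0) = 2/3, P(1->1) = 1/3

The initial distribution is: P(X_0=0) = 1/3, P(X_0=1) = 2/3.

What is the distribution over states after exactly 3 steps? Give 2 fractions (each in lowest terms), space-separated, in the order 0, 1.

Answer: 6329/10125 3796/10125

Derivation:
Propagating the distribution step by step (d_{t+1} = d_t * P):
d_0 = (0=1/3, 1=2/3)
  d_1[0] = 1/3*3/5 + 2/3*2/3 = 29/45
  d_1[1] = 1/3*2/5 + 2/3*1/3 = 16/45
d_1 = (0=29/45, 1=16/45)
  d_2[0] = 29/45*3/5 + 16/45*2/3 = 421/675
  d_2[1] = 29/45*2/5 + 16/45*1/3 = 254/675
d_2 = (0=421/675, 1=254/675)
  d_3[0] = 421/675*3/5 + 254/675*2/3 = 6329/10125
  d_3[1] = 421/675*2/5 + 254/675*1/3 = 3796/10125
d_3 = (0=6329/10125, 1=3796/10125)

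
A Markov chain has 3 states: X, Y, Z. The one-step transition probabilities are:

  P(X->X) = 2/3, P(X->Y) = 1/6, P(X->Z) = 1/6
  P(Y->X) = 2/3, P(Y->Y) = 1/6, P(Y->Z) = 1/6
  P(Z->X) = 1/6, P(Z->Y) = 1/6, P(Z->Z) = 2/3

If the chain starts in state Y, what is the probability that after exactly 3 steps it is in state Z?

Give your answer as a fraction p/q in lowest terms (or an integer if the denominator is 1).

Computing P^3 by repeated multiplication:
P^1 =
  X: [2/3, 1/6, 1/6]
  Y: [2/3, 1/6, 1/6]
  Z: [1/6, 1/6, 2/3]
P^2 =
  X: [7/12, 1/6, 1/4]
  Y: [7/12, 1/6, 1/4]
  Z: [1/3, 1/6, 1/2]
P^3 =
  X: [13/24, 1/6, 7/24]
  Y: [13/24, 1/6, 7/24]
  Z: [5/12, 1/6, 5/12]

(P^3)[Y -> Z] = 7/24

Answer: 7/24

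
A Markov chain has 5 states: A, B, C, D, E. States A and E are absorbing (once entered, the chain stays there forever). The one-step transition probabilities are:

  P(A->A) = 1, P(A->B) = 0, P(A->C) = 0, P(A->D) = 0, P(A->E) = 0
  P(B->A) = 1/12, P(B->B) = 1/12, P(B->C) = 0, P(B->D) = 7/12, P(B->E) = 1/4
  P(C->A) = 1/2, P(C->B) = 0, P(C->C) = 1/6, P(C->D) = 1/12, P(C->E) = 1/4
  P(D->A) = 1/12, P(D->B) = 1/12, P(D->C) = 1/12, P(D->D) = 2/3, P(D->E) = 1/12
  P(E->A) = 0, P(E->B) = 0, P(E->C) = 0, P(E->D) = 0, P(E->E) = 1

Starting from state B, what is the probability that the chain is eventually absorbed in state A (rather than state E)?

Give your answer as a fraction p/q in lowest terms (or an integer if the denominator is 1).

Let a_i = P(absorbed in A | start in state i).
Boundary conditions: a_A = 1, a_E = 0.
For each transient state i, a_i = sum_j P(i->j) * a_j:
  a_B = 1/12*a_A + 1/12*a_B + 0*a_C + 7/12*a_D + 1/4*a_E
  a_C = 1/2*a_A + 0*a_B + 1/6*a_C + 1/12*a_D + 1/4*a_E
  a_D = 1/12*a_A + 1/12*a_B + 1/12*a_C + 2/3*a_D + 1/12*a_E

Substituting a_A = 1 and a_E = 0, rearrange to (I - Q) a = r where r[i] = P(i -> A):
  [11/12, 0, -7/12] . (a_B, a_C, a_D) = 1/12
  [0, 5/6, -1/12] . (a_B, a_C, a_D) = 1/2
  [-1/12, -1/12, 1/3] . (a_B, a_C, a_D) = 1/12

Solving yields:
  a_B = 151/359
  a_C = 234/359
  a_D = 186/359

Starting state is B, so the absorption probability is a_B = 151/359.

Answer: 151/359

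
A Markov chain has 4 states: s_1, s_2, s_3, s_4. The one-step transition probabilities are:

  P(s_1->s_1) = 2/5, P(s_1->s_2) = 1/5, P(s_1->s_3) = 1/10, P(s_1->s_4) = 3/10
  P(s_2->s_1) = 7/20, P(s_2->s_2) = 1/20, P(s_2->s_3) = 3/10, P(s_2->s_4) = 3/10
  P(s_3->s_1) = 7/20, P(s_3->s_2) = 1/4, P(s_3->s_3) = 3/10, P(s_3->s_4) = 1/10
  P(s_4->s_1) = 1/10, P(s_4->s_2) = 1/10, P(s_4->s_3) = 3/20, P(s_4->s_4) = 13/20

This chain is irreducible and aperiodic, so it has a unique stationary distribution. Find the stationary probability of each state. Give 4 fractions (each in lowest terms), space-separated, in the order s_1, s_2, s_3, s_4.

The stationary distribution satisfies pi = pi * P, i.e.:
  pi_s_1 = 2/5*pi_s_1 + 7/20*pi_s_2 + 7/20*pi_s_3 + 1/10*pi_s_4
  pi_s_2 = 1/5*pi_s_1 + 1/20*pi_s_2 + 1/4*pi_s_3 + 1/10*pi_s_4
  pi_s_3 = 1/10*pi_s_1 + 3/10*pi_s_2 + 3/10*pi_s_3 + 3/20*pi_s_4
  pi_s_4 = 3/10*pi_s_1 + 3/10*pi_s_2 + 1/10*pi_s_3 + 13/20*pi_s_4
with normalization: pi_s_1 + pi_s_2 + pi_s_3 + pi_s_4 = 1.

Using the first 3 balance equations plus normalization, the linear system A*pi = b is:
  [-3/5, 7/20, 7/20, 1/10] . pi = 0
  [1/5, -19/20, 1/4, 1/10] . pi = 0
  [1/10, 3/10, -7/10, 3/20] . pi = 0
  [1, 1, 1, 1] . pi = 1

Solving yields:
  pi_s_1 = 157/599
  pi_s_2 = 88/599
  pi_s_3 = 112/599
  pi_s_4 = 242/599

Verification (pi * P):
  157/599*2/5 + 88/599*7/20 + 112/599*7/20 + 242/599*1/10 = 157/599 = pi_s_1  (ok)
  157/599*1/5 + 88/599*1/20 + 112/599*1/4 + 242/599*1/10 = 88/599 = pi_s_2  (ok)
  157/599*1/10 + 88/599*3/10 + 112/599*3/10 + 242/599*3/20 = 112/599 = pi_s_3  (ok)
  157/599*3/10 + 88/599*3/10 + 112/599*1/10 + 242/599*13/20 = 242/599 = pi_s_4  (ok)

Answer: 157/599 88/599 112/599 242/599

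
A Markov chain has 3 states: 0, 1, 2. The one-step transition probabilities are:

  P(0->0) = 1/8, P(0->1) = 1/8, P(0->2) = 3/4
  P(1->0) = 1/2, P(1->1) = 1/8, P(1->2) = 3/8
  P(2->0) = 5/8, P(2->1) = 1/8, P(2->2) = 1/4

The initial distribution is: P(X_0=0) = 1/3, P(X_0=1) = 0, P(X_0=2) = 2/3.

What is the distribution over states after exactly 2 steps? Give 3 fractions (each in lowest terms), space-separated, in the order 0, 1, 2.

Answer: 73/192 1/8 95/192

Derivation:
Propagating the distribution step by step (d_{t+1} = d_t * P):
d_0 = (0=1/3, 1=0, 2=2/3)
  d_1[0] = 1/3*1/8 + 0*1/2 + 2/3*5/8 = 11/24
  d_1[1] = 1/3*1/8 + 0*1/8 + 2/3*1/8 = 1/8
  d_1[2] = 1/3*3/4 + 0*3/8 + 2/3*1/4 = 5/12
d_1 = (0=11/24, 1=1/8, 2=5/12)
  d_2[0] = 11/24*1/8 + 1/8*1/2 + 5/12*5/8 = 73/192
  d_2[1] = 11/24*1/8 + 1/8*1/8 + 5/12*1/8 = 1/8
  d_2[2] = 11/24*3/4 + 1/8*3/8 + 5/12*1/4 = 95/192
d_2 = (0=73/192, 1=1/8, 2=95/192)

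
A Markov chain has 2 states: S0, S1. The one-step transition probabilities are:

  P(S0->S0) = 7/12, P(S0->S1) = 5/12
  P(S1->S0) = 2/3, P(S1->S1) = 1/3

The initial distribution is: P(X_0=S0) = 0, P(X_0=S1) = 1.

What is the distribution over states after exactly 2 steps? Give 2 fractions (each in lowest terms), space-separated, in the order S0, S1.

Answer: 11/18 7/18

Derivation:
Propagating the distribution step by step (d_{t+1} = d_t * P):
d_0 = (S0=0, S1=1)
  d_1[S0] = 0*7/12 + 1*2/3 = 2/3
  d_1[S1] = 0*5/12 + 1*1/3 = 1/3
d_1 = (S0=2/3, S1=1/3)
  d_2[S0] = 2/3*7/12 + 1/3*2/3 = 11/18
  d_2[S1] = 2/3*5/12 + 1/3*1/3 = 7/18
d_2 = (S0=11/18, S1=7/18)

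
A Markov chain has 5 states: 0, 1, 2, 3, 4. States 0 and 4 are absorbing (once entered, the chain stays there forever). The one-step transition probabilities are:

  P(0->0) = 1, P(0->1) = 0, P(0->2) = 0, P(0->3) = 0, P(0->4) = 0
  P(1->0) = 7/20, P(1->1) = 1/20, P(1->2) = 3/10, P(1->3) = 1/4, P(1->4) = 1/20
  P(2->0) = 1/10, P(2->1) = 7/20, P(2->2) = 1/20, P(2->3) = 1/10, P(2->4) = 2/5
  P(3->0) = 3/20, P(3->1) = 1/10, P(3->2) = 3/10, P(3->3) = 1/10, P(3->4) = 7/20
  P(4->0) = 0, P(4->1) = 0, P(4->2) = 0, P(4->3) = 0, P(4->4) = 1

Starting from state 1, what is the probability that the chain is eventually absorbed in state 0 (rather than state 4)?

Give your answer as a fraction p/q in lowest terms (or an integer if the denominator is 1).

Answer: 2907/5090

Derivation:
Let a_i = P(absorbed in 0 | start in state i).
Boundary conditions: a_0 = 1, a_4 = 0.
For each transient state i, a_i = sum_j P(i->j) * a_j:
  a_1 = 7/20*a_0 + 1/20*a_1 + 3/10*a_2 + 1/4*a_3 + 1/20*a_4
  a_2 = 1/10*a_0 + 7/20*a_1 + 1/20*a_2 + 1/10*a_3 + 2/5*a_4
  a_3 = 3/20*a_0 + 1/10*a_1 + 3/10*a_2 + 1/10*a_3 + 7/20*a_4

Substituting a_0 = 1 and a_4 = 0, rearrange to (I - Q) a = r where r[i] = P(i -> 0):
  [19/20, -3/10, -1/4] . (a_1, a_2, a_3) = 7/20
  [-7/20, 19/20, -1/10] . (a_1, a_2, a_3) = 1/10
  [-1/10, -3/10, 9/10] . (a_1, a_2, a_3) = 3/20

Solving yields:
  a_1 = 2907/5090
  a_2 = 1793/5090
  a_3 = 1769/5090

Starting state is 1, so the absorption probability is a_1 = 2907/5090.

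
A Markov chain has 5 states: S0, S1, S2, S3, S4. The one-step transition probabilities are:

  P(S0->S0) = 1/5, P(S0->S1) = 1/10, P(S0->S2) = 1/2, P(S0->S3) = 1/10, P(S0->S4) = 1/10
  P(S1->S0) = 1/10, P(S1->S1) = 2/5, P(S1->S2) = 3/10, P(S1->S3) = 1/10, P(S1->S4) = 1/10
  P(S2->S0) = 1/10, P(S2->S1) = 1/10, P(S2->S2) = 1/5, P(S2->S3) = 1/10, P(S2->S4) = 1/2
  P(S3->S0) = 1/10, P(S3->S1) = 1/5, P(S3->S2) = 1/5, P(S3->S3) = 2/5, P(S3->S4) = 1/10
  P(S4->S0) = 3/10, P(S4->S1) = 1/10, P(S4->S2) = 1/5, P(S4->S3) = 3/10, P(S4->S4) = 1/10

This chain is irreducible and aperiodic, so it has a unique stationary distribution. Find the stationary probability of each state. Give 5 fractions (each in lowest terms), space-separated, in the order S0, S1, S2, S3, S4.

Answer: 560/3571 613/3571 1887/7142 720/3571 1469/7142

Derivation:
The stationary distribution satisfies pi = pi * P, i.e.:
  pi_S0 = 1/5*pi_S0 + 1/10*pi_S1 + 1/10*pi_S2 + 1/10*pi_S3 + 3/10*pi_S4
  pi_S1 = 1/10*pi_S0 + 2/5*pi_S1 + 1/10*pi_S2 + 1/5*pi_S3 + 1/10*pi_S4
  pi_S2 = 1/2*pi_S0 + 3/10*pi_S1 + 1/5*pi_S2 + 1/5*pi_S3 + 1/5*pi_S4
  pi_S3 = 1/10*pi_S0 + 1/10*pi_S1 + 1/10*pi_S2 + 2/5*pi_S3 + 3/10*pi_S4
  pi_S4 = 1/10*pi_S0 + 1/10*pi_S1 + 1/2*pi_S2 + 1/10*pi_S3 + 1/10*pi_S4
with normalization: pi_S0 + pi_S1 + pi_S2 + pi_S3 + pi_S4 = 1.

Using the first 4 balance equations plus normalization, the linear system A*pi = b is:
  [-4/5, 1/10, 1/10, 1/10, 3/10] . pi = 0
  [1/10, -3/5, 1/10, 1/5, 1/10] . pi = 0
  [1/2, 3/10, -4/5, 1/5, 1/5] . pi = 0
  [1/10, 1/10, 1/10, -3/5, 3/10] . pi = 0
  [1, 1, 1, 1, 1] . pi = 1

Solving yields:
  pi_S0 = 560/3571
  pi_S1 = 613/3571
  pi_S2 = 1887/7142
  pi_S3 = 720/3571
  pi_S4 = 1469/7142

Verification (pi * P):
  560/3571*1/5 + 613/3571*1/10 + 1887/7142*1/10 + 720/3571*1/10 + 1469/7142*3/10 = 560/3571 = pi_S0  (ok)
  560/3571*1/10 + 613/3571*2/5 + 1887/7142*1/10 + 720/3571*1/5 + 1469/7142*1/10 = 613/3571 = pi_S1  (ok)
  560/3571*1/2 + 613/3571*3/10 + 1887/7142*1/5 + 720/3571*1/5 + 1469/7142*1/5 = 1887/7142 = pi_S2  (ok)
  560/3571*1/10 + 613/3571*1/10 + 1887/7142*1/10 + 720/3571*2/5 + 1469/7142*3/10 = 720/3571 = pi_S3  (ok)
  560/3571*1/10 + 613/3571*1/10 + 1887/7142*1/2 + 720/3571*1/10 + 1469/7142*1/10 = 1469/7142 = pi_S4  (ok)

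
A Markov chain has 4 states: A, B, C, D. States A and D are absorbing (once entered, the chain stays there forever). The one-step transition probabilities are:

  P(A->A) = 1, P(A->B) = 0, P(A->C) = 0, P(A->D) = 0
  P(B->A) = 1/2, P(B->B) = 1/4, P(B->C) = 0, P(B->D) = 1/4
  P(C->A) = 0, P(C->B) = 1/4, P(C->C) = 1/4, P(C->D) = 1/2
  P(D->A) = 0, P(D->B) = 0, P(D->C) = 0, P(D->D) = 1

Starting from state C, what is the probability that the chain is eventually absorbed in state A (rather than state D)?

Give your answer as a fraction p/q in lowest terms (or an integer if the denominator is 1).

Answer: 2/9

Derivation:
Let a_i = P(absorbed in A | start in state i).
Boundary conditions: a_A = 1, a_D = 0.
For each transient state i, a_i = sum_j P(i->j) * a_j:
  a_B = 1/2*a_A + 1/4*a_B + 0*a_C + 1/4*a_D
  a_C = 0*a_A + 1/4*a_B + 1/4*a_C + 1/2*a_D

Substituting a_A = 1 and a_D = 0, rearrange to (I - Q) a = r where r[i] = P(i -> A):
  [3/4, 0] . (a_B, a_C) = 1/2
  [-1/4, 3/4] . (a_B, a_C) = 0

Solving yields:
  a_B = 2/3
  a_C = 2/9

Starting state is C, so the absorption probability is a_C = 2/9.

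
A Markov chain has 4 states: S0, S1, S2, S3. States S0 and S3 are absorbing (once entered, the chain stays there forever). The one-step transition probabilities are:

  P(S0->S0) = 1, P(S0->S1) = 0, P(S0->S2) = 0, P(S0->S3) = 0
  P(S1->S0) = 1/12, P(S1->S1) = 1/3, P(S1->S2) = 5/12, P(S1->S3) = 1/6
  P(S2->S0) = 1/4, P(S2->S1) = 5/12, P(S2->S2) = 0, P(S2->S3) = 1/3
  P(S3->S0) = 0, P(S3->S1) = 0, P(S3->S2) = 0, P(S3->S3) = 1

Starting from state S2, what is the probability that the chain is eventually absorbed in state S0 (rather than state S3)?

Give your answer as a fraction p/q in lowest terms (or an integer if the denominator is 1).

Answer: 29/71

Derivation:
Let a_i = P(absorbed in S0 | start in state i).
Boundary conditions: a_S0 = 1, a_S3 = 0.
For each transient state i, a_i = sum_j P(i->j) * a_j:
  a_S1 = 1/12*a_S0 + 1/3*a_S1 + 5/12*a_S2 + 1/6*a_S3
  a_S2 = 1/4*a_S0 + 5/12*a_S1 + 0*a_S2 + 1/3*a_S3

Substituting a_S0 = 1 and a_S3 = 0, rearrange to (I - Q) a = r where r[i] = P(i -> S0):
  [2/3, -5/12] . (a_S1, a_S2) = 1/12
  [-5/12, 1] . (a_S1, a_S2) = 1/4

Solving yields:
  a_S1 = 27/71
  a_S2 = 29/71

Starting state is S2, so the absorption probability is a_S2 = 29/71.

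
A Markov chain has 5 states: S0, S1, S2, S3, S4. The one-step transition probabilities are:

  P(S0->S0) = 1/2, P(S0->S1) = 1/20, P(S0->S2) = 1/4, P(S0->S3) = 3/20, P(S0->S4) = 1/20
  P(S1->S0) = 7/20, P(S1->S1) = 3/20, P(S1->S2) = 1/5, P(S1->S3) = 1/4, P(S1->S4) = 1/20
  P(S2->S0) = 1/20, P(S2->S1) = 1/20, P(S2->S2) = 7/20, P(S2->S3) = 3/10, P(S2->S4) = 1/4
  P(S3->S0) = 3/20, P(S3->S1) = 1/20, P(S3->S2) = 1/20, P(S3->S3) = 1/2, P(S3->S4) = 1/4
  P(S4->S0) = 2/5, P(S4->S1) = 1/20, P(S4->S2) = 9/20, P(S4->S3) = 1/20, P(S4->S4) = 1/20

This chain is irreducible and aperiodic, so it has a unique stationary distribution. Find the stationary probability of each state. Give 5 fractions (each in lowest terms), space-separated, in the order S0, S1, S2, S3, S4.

The stationary distribution satisfies pi = pi * P, i.e.:
  pi_S0 = 1/2*pi_S0 + 7/20*pi_S1 + 1/20*pi_S2 + 3/20*pi_S3 + 2/5*pi_S4
  pi_S1 = 1/20*pi_S0 + 3/20*pi_S1 + 1/20*pi_S2 + 1/20*pi_S3 + 1/20*pi_S4
  pi_S2 = 1/4*pi_S0 + 1/5*pi_S1 + 7/20*pi_S2 + 1/20*pi_S3 + 9/20*pi_S4
  pi_S3 = 3/20*pi_S0 + 1/4*pi_S1 + 3/10*pi_S2 + 1/2*pi_S3 + 1/20*pi_S4
  pi_S4 = 1/20*pi_S0 + 1/20*pi_S1 + 1/4*pi_S2 + 1/4*pi_S3 + 1/20*pi_S4
with normalization: pi_S0 + pi_S1 + pi_S2 + pi_S3 + pi_S4 = 1.

Using the first 4 balance equations plus normalization, the linear system A*pi = b is:
  [-1/2, 7/20, 1/20, 3/20, 2/5] . pi = 0
  [1/20, -17/20, 1/20, 1/20, 1/20] . pi = 0
  [1/4, 1/5, -13/20, 1/20, 9/20] . pi = 0
  [3/20, 1/4, 3/10, -1/2, 1/20] . pi = 0
  [1, 1, 1, 1, 1] . pi = 1

Solving yields:
  pi_S0 = 1927/7164
  pi_S1 = 1/18
  pi_S2 = 593/2388
  pi_S3 = 1955/7164
  pi_S4 = 1105/7164

Verification (pi * P):
  1927/7164*1/2 + 1/18*7/20 + 593/2388*1/20 + 1955/7164*3/20 + 1105/7164*2/5 = 1927/7164 = pi_S0  (ok)
  1927/7164*1/20 + 1/18*3/20 + 593/2388*1/20 + 1955/7164*1/20 + 1105/7164*1/20 = 1/18 = pi_S1  (ok)
  1927/7164*1/4 + 1/18*1/5 + 593/2388*7/20 + 1955/7164*1/20 + 1105/7164*9/20 = 593/2388 = pi_S2  (ok)
  1927/7164*3/20 + 1/18*1/4 + 593/2388*3/10 + 1955/7164*1/2 + 1105/7164*1/20 = 1955/7164 = pi_S3  (ok)
  1927/7164*1/20 + 1/18*1/20 + 593/2388*1/4 + 1955/7164*1/4 + 1105/7164*1/20 = 1105/7164 = pi_S4  (ok)

Answer: 1927/7164 1/18 593/2388 1955/7164 1105/7164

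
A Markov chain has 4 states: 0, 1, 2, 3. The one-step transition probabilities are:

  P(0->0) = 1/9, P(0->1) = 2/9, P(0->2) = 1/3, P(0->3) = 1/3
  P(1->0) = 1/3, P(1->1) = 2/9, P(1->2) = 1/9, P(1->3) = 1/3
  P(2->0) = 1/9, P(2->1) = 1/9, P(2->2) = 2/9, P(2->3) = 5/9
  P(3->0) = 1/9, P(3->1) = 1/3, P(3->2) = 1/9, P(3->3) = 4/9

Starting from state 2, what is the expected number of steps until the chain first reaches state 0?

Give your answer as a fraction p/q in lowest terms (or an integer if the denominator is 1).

Let h_i = expected steps to first reach 0 from state i.
Boundary: h_0 = 0.
First-step equations for the other states:
  h_1 = 1 + 1/3*h_0 + 2/9*h_1 + 1/9*h_2 + 1/3*h_3
  h_2 = 1 + 1/9*h_0 + 1/9*h_1 + 2/9*h_2 + 5/9*h_3
  h_3 = 1 + 1/9*h_0 + 1/3*h_1 + 1/9*h_2 + 4/9*h_3

Substituting h_0 = 0 and rearranging gives the linear system (I - Q) h = 1:
  [7/9, -1/9, -1/3] . (h_1, h_2, h_3) = 1
  [-1/9, 7/9, -5/9] . (h_1, h_2, h_3) = 1
  [-1/3, -1/9, 5/9] . (h_1, h_2, h_3) = 1

Solving yields:
  h_1 = 144/31
  h_2 = 189/31
  h_3 = 180/31

Starting state is 2, so the expected hitting time is h_2 = 189/31.

Answer: 189/31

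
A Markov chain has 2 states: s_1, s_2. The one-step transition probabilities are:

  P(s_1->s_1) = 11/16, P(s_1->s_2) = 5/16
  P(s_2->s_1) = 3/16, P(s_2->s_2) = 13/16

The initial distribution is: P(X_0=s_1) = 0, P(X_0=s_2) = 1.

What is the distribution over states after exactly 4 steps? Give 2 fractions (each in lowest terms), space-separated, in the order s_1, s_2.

Answer: 45/128 83/128

Derivation:
Propagating the distribution step by step (d_{t+1} = d_t * P):
d_0 = (s_1=0, s_2=1)
  d_1[s_1] = 0*11/16 + 1*3/16 = 3/16
  d_1[s_2] = 0*5/16 + 1*13/16 = 13/16
d_1 = (s_1=3/16, s_2=13/16)
  d_2[s_1] = 3/16*11/16 + 13/16*3/16 = 9/32
  d_2[s_2] = 3/16*5/16 + 13/16*13/16 = 23/32
d_2 = (s_1=9/32, s_2=23/32)
  d_3[s_1] = 9/32*11/16 + 23/32*3/16 = 21/64
  d_3[s_2] = 9/32*5/16 + 23/32*13/16 = 43/64
d_3 = (s_1=21/64, s_2=43/64)
  d_4[s_1] = 21/64*11/16 + 43/64*3/16 = 45/128
  d_4[s_2] = 21/64*5/16 + 43/64*13/16 = 83/128
d_4 = (s_1=45/128, s_2=83/128)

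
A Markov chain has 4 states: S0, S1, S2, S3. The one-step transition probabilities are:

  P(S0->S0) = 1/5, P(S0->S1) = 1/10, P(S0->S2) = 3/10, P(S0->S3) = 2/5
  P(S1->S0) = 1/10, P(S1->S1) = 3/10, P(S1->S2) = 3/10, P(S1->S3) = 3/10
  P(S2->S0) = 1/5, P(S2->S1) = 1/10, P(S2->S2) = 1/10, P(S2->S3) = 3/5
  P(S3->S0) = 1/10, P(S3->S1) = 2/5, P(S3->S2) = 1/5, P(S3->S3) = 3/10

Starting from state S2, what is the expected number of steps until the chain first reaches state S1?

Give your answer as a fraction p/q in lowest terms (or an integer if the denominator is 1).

Let h_i = expected steps to first reach S1 from state i.
Boundary: h_S1 = 0.
First-step equations for the other states:
  h_S0 = 1 + 1/5*h_S0 + 1/10*h_S1 + 3/10*h_S2 + 2/5*h_S3
  h_S2 = 1 + 1/5*h_S0 + 1/10*h_S1 + 1/10*h_S2 + 3/5*h_S3
  h_S3 = 1 + 1/10*h_S0 + 2/5*h_S1 + 1/5*h_S2 + 3/10*h_S3

Substituting h_S1 = 0 and rearranging gives the linear system (I - Q) h = 1:
  [4/5, -3/10, -2/5] . (h_S0, h_S2, h_S3) = 1
  [-1/5, 9/10, -3/5] . (h_S0, h_S2, h_S3) = 1
  [-1/10, -1/5, 7/10] . (h_S0, h_S2, h_S3) = 1

Solving yields:
  h_S0 = 335/74
  h_S2 = 160/37
  h_S3 = 245/74

Starting state is S2, so the expected hitting time is h_S2 = 160/37.

Answer: 160/37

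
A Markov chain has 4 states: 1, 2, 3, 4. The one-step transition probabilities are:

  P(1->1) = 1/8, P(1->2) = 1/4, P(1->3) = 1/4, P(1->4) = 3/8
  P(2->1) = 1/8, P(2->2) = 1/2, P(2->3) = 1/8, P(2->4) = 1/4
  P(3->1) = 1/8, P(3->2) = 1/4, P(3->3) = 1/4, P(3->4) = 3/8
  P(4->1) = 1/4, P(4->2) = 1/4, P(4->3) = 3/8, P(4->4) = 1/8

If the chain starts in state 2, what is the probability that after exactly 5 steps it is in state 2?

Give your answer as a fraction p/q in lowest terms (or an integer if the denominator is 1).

Computing P^5 by repeated multiplication:
P^1 =
  1: [1/8, 1/4, 1/4, 3/8]
  2: [1/8, 1/2, 1/8, 1/4]
  3: [1/8, 1/4, 1/4, 3/8]
  4: [1/4, 1/4, 3/8, 1/8]
P^2 =
  1: [11/64, 5/16, 17/64, 1/4]
  2: [5/32, 3/8, 7/32, 1/4]
  3: [11/64, 5/16, 17/64, 1/4]
  4: [9/64, 5/16, 15/64, 5/16]
P^3 =
  1: [5/32, 21/64, 31/128, 35/128]
  2: [5/32, 11/32, 15/64, 17/64]
  3: [5/32, 21/64, 31/128, 35/128]
  4: [21/128, 21/64, 1/4, 33/128]
P^4 =
  1: [163/1024, 85/256, 249/1024, 17/64]
  2: [81/512, 43/128, 123/512, 17/64]
  3: [163/1024, 85/256, 249/1024, 17/64]
  4: [161/1024, 85/256, 247/1024, 69/256]
P^5 =
  1: [81/512, 341/1024, 495/2048, 547/2048]
  2: [81/512, 171/512, 247/1024, 273/1024]
  3: [81/512, 341/1024, 495/2048, 547/2048]
  4: [325/2048, 341/1024, 31/128, 545/2048]

(P^5)[2 -> 2] = 171/512

Answer: 171/512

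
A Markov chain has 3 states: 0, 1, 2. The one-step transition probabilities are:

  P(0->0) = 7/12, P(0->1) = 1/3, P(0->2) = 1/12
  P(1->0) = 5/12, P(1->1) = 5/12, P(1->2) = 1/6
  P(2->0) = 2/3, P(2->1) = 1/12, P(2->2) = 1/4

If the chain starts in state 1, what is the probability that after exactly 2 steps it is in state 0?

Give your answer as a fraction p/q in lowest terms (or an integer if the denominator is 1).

Computing P^2 by repeated multiplication:
P^1 =
  0: [7/12, 1/3, 1/12]
  1: [5/12, 5/12, 1/6]
  2: [2/3, 1/12, 1/4]
P^2 =
  0: [77/144, 49/144, 1/8]
  1: [19/36, 47/144, 7/48]
  2: [85/144, 5/18, 19/144]

(P^2)[1 -> 0] = 19/36

Answer: 19/36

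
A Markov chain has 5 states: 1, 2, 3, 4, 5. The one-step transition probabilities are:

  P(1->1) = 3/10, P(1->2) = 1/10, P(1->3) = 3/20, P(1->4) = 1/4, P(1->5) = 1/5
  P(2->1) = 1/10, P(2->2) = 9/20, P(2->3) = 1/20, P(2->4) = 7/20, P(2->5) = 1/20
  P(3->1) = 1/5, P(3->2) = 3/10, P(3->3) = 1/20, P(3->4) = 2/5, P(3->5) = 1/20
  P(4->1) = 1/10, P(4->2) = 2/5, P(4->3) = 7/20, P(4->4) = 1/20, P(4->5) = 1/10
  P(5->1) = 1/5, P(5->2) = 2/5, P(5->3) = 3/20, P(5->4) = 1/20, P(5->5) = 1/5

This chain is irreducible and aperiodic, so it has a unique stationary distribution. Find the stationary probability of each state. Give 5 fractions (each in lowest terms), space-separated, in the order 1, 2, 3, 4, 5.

The stationary distribution satisfies pi = pi * P, i.e.:
  pi_1 = 3/10*pi_1 + 1/10*pi_2 + 1/5*pi_3 + 1/10*pi_4 + 1/5*pi_5
  pi_2 = 1/10*pi_1 + 9/20*pi_2 + 3/10*pi_3 + 2/5*pi_4 + 2/5*pi_5
  pi_3 = 3/20*pi_1 + 1/20*pi_2 + 1/20*pi_3 + 7/20*pi_4 + 3/20*pi_5
  pi_4 = 1/4*pi_1 + 7/20*pi_2 + 2/5*pi_3 + 1/20*pi_4 + 1/20*pi_5
  pi_5 = 1/5*pi_1 + 1/20*pi_2 + 1/20*pi_3 + 1/10*pi_4 + 1/5*pi_5
with normalization: pi_1 + pi_2 + pi_3 + pi_4 + pi_5 = 1.

Using the first 4 balance equations plus normalization, the linear system A*pi = b is:
  [-7/10, 1/10, 1/5, 1/10, 1/5] . pi = 0
  [1/10, -11/20, 3/10, 2/5, 2/5] . pi = 0
  [3/20, 1/20, -19/20, 7/20, 3/20] . pi = 0
  [1/4, 7/20, 2/5, -19/20, 1/20] . pi = 0
  [1, 1, 1, 1, 1] . pi = 1

Solving yields:
  pi_1 = 10703/68608
  pi_2 = 12221/34304
  pi_3 = 2531/17152
  pi_4 = 16447/68608
  pi_5 = 1723/17152

Verification (pi * P):
  10703/68608*3/10 + 12221/34304*1/10 + 2531/17152*1/5 + 16447/68608*1/10 + 1723/17152*1/5 = 10703/68608 = pi_1  (ok)
  10703/68608*1/10 + 12221/34304*9/20 + 2531/17152*3/10 + 16447/68608*2/5 + 1723/17152*2/5 = 12221/34304 = pi_2  (ok)
  10703/68608*3/20 + 12221/34304*1/20 + 2531/17152*1/20 + 16447/68608*7/20 + 1723/17152*3/20 = 2531/17152 = pi_3  (ok)
  10703/68608*1/4 + 12221/34304*7/20 + 2531/17152*2/5 + 16447/68608*1/20 + 1723/17152*1/20 = 16447/68608 = pi_4  (ok)
  10703/68608*1/5 + 12221/34304*1/20 + 2531/17152*1/20 + 16447/68608*1/10 + 1723/17152*1/5 = 1723/17152 = pi_5  (ok)

Answer: 10703/68608 12221/34304 2531/17152 16447/68608 1723/17152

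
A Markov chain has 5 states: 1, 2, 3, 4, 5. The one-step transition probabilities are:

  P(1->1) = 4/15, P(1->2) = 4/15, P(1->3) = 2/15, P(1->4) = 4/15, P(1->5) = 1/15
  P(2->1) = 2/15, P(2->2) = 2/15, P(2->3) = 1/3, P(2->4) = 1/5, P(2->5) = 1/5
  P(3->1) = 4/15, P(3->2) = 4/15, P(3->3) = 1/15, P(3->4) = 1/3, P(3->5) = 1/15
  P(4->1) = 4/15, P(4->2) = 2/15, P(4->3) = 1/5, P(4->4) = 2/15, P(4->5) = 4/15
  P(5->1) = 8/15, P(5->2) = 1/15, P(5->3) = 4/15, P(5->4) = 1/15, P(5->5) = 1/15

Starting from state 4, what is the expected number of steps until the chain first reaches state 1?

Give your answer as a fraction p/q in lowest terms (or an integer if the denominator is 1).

Answer: 34065/10043

Derivation:
Let h_i = expected steps to first reach 1 from state i.
Boundary: h_1 = 0.
First-step equations for the other states:
  h_2 = 1 + 2/15*h_1 + 2/15*h_2 + 1/3*h_3 + 1/5*h_4 + 1/5*h_5
  h_3 = 1 + 4/15*h_1 + 4/15*h_2 + 1/15*h_3 + 1/3*h_4 + 1/15*h_5
  h_4 = 1 + 4/15*h_1 + 2/15*h_2 + 1/5*h_3 + 2/15*h_4 + 4/15*h_5
  h_5 = 1 + 8/15*h_1 + 1/15*h_2 + 4/15*h_3 + 1/15*h_4 + 1/15*h_5

Substituting h_1 = 0 and rearranging gives the linear system (I - Q) h = 1:
  [13/15, -1/3, -1/5, -1/5] . (h_2, h_3, h_4, h_5) = 1
  [-4/15, 14/15, -1/3, -1/15] . (h_2, h_3, h_4, h_5) = 1
  [-2/15, -1/5, 13/15, -4/15] . (h_2, h_3, h_4, h_5) = 1
  [-1/15, -4/15, -1/15, 14/15] . (h_2, h_3, h_4, h_5) = 1

Solving yields:
  h_2 = 39390/10043
  h_3 = 36060/10043
  h_4 = 34065/10043
  h_5 = 26310/10043

Starting state is 4, so the expected hitting time is h_4 = 34065/10043.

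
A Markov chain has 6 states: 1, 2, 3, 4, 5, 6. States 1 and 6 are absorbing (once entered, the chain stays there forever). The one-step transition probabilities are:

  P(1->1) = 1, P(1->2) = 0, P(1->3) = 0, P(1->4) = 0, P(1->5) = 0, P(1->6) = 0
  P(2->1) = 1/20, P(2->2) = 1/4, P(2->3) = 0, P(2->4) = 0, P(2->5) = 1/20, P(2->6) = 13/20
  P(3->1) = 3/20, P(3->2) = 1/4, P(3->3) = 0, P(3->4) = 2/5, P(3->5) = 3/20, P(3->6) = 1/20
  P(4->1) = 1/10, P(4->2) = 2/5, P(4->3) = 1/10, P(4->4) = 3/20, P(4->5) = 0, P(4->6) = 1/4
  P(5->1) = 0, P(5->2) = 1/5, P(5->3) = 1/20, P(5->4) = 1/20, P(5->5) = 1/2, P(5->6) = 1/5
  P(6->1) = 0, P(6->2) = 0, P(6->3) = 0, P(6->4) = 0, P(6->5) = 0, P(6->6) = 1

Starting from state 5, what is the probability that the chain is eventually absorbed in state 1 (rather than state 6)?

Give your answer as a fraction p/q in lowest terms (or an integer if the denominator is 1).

Let a_i = P(absorbed in 1 | start in state i).
Boundary conditions: a_1 = 1, a_6 = 0.
For each transient state i, a_i = sum_j P(i->j) * a_j:
  a_2 = 1/20*a_1 + 1/4*a_2 + 0*a_3 + 0*a_4 + 1/20*a_5 + 13/20*a_6
  a_3 = 3/20*a_1 + 1/4*a_2 + 0*a_3 + 2/5*a_4 + 3/20*a_5 + 1/20*a_6
  a_4 = 1/10*a_1 + 2/5*a_2 + 1/10*a_3 + 3/20*a_4 + 0*a_5 + 1/4*a_6
  a_5 = 0*a_1 + 1/5*a_2 + 1/20*a_3 + 1/20*a_4 + 1/2*a_5 + 1/5*a_6

Substituting a_1 = 1 and a_6 = 0, rearrange to (I - Q) a = r where r[i] = P(i -> 1):
  [3/4, 0, 0, -1/20] . (a_2, a_3, a_4, a_5) = 1/20
  [-1/4, 1, -2/5, -3/20] . (a_2, a_3, a_4, a_5) = 3/20
  [-2/5, -1/10, 17/20, 0] . (a_2, a_3, a_4, a_5) = 1/10
  [-1/5, -1/20, -1/20, 1/2] . (a_2, a_3, a_4, a_5) = 0

Solving yields:
  a_2 = 1648/23065
  a_3 = 5788/23065
  a_4 = 834/4613
  a_5 = 331/4613

Starting state is 5, so the absorption probability is a_5 = 331/4613.

Answer: 331/4613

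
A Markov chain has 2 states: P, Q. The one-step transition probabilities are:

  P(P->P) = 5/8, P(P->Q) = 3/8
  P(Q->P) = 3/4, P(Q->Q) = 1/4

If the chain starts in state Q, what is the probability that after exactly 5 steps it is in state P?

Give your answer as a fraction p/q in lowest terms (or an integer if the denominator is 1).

Computing P^5 by repeated multiplication:
P^1 =
  P: [5/8, 3/8]
  Q: [3/4, 1/4]
P^2 =
  P: [43/64, 21/64]
  Q: [21/32, 11/32]
P^3 =
  P: [341/512, 171/512]
  Q: [171/256, 85/256]
P^4 =
  P: [2731/4096, 1365/4096]
  Q: [1365/2048, 683/2048]
P^5 =
  P: [21845/32768, 10923/32768]
  Q: [10923/16384, 5461/16384]

(P^5)[Q -> P] = 10923/16384

Answer: 10923/16384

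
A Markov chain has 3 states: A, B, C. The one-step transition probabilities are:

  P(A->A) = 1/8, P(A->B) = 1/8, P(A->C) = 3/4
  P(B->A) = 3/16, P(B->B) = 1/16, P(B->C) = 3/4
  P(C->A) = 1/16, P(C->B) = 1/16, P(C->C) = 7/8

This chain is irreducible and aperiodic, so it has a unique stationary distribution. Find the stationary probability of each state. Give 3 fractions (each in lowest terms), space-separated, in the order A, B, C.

Answer: 9/119 8/119 6/7

Derivation:
The stationary distribution satisfies pi = pi * P, i.e.:
  pi_A = 1/8*pi_A + 3/16*pi_B + 1/16*pi_C
  pi_B = 1/8*pi_A + 1/16*pi_B + 1/16*pi_C
  pi_C = 3/4*pi_A + 3/4*pi_B + 7/8*pi_C
with normalization: pi_A + pi_B + pi_C = 1.

Using the first 2 balance equations plus normalization, the linear system A*pi = b is:
  [-7/8, 3/16, 1/16] . pi = 0
  [1/8, -15/16, 1/16] . pi = 0
  [1, 1, 1] . pi = 1

Solving yields:
  pi_A = 9/119
  pi_B = 8/119
  pi_C = 6/7

Verification (pi * P):
  9/119*1/8 + 8/119*3/16 + 6/7*1/16 = 9/119 = pi_A  (ok)
  9/119*1/8 + 8/119*1/16 + 6/7*1/16 = 8/119 = pi_B  (ok)
  9/119*3/4 + 8/119*3/4 + 6/7*7/8 = 6/7 = pi_C  (ok)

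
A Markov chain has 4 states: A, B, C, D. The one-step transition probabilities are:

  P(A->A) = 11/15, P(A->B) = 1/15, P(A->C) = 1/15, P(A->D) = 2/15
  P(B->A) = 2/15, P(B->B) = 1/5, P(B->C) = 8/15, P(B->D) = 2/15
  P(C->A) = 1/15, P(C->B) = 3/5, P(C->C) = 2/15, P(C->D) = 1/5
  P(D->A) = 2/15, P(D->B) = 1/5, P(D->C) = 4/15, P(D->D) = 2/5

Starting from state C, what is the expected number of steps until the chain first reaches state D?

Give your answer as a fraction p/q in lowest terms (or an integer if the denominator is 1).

Let h_i = expected steps to first reach D from state i.
Boundary: h_D = 0.
First-step equations for the other states:
  h_A = 1 + 11/15*h_A + 1/15*h_B + 1/15*h_C + 2/15*h_D
  h_B = 1 + 2/15*h_A + 1/5*h_B + 8/15*h_C + 2/15*h_D
  h_C = 1 + 1/15*h_A + 3/5*h_B + 2/15*h_C + 1/5*h_D

Substituting h_D = 0 and rearranging gives the linear system (I - Q) h = 1:
  [4/15, -1/15, -1/15] . (h_A, h_B, h_C) = 1
  [-2/15, 4/5, -8/15] . (h_A, h_B, h_C) = 1
  [-1/15, -3/5, 13/15] . (h_A, h_B, h_C) = 1

Solving yields:
  h_A = 945/136
  h_B = 105/16
  h_C = 1695/272

Starting state is C, so the expected hitting time is h_C = 1695/272.

Answer: 1695/272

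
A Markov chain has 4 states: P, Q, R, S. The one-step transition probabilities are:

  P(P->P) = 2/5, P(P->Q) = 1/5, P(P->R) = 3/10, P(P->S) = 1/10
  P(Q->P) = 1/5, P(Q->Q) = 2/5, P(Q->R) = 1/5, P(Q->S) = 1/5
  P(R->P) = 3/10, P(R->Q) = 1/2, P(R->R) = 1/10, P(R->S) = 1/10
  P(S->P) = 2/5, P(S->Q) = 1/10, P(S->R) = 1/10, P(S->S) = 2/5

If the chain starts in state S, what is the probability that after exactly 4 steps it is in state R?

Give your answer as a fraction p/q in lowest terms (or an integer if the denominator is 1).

Computing P^4 by repeated multiplication:
P^1 =
  P: [2/5, 1/5, 3/10, 1/10]
  Q: [1/5, 2/5, 1/5, 1/5]
  R: [3/10, 1/2, 1/10, 1/10]
  S: [2/5, 1/10, 1/10, 2/5]
P^2 =
  P: [33/100, 8/25, 1/5, 3/20]
  Q: [3/10, 8/25, 9/50, 1/5]
  R: [29/100, 8/25, 21/100, 9/50]
  S: [37/100, 21/100, 19/100, 23/100]
P^3 =
  P: [79/250, 309/1000, 99/500, 177/1000]
  Q: [159/500, 149/500, 24/125, 24/125]
  R: [63/200, 309/1000, 19/100, 93/500]
  S: [339/1000, 69/250, 39/200, 19/100]
P^4 =
  P: [199/625, 607/2000, 1941/10000, 23/125]
  Q: [803/2500, 149/500, 967/5000, 937/5000]
  R: [399/1250, 1501/5000, 1939/10000, 1867/10000]
  S: [3253/10000, 2947/10000, 977/5000, 923/5000]

(P^4)[S -> R] = 977/5000

Answer: 977/5000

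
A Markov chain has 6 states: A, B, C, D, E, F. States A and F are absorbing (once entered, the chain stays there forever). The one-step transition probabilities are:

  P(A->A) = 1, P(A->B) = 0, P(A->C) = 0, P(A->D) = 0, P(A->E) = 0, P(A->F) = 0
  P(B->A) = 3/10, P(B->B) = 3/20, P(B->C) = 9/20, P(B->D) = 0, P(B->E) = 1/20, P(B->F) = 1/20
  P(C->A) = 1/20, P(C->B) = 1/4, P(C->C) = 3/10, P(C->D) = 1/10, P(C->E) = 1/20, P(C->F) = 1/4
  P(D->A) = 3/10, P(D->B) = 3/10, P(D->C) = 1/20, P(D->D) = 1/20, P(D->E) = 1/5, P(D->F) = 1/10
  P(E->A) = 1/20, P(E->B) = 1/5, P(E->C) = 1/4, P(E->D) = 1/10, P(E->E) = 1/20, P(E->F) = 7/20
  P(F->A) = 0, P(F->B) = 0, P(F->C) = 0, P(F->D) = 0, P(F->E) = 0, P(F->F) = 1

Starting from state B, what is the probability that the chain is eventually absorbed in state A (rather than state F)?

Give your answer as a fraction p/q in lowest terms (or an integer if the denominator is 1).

Let a_i = P(absorbed in A | start in state i).
Boundary conditions: a_A = 1, a_F = 0.
For each transient state i, a_i = sum_j P(i->j) * a_j:
  a_B = 3/10*a_A + 3/20*a_B + 9/20*a_C + 0*a_D + 1/20*a_E + 1/20*a_F
  a_C = 1/20*a_A + 1/4*a_B + 3/10*a_C + 1/10*a_D + 1/20*a_E + 1/4*a_F
  a_D = 3/10*a_A + 3/10*a_B + 1/20*a_C + 1/20*a_D + 1/5*a_E + 1/10*a_F
  a_E = 1/20*a_A + 1/5*a_B + 1/4*a_C + 1/10*a_D + 1/20*a_E + 7/20*a_F

Substituting a_A = 1 and a_F = 0, rearrange to (I - Q) a = r where r[i] = P(i -> A):
  [17/20, -9/20, 0, -1/20] . (a_B, a_C, a_D, a_E) = 3/10
  [-1/4, 7/10, -1/10, -1/20] . (a_B, a_C, a_D, a_E) = 1/20
  [-3/10, -1/20, 19/20, -1/5] . (a_B, a_C, a_D, a_E) = 3/10
  [-1/5, -1/4, -1/10, 19/20] . (a_B, a_C, a_D, a_E) = 1/20

Solving yields:
  a_B = 34771/60253
  a_C = 23249/60253
  a_D = 35515/60253
  a_E = 20348/60253

Starting state is B, so the absorption probability is a_B = 34771/60253.

Answer: 34771/60253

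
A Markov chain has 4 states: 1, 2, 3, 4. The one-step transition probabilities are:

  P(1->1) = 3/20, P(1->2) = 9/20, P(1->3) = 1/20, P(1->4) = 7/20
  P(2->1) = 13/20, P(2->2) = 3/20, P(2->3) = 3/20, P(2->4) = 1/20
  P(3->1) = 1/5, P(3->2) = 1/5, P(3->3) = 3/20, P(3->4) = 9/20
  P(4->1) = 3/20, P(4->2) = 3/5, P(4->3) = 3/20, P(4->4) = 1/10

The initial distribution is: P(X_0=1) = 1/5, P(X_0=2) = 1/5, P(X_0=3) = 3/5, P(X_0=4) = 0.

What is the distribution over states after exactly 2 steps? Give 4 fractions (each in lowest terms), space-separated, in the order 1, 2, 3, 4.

Answer: 553/2000 199/500 61/500 407/2000

Derivation:
Propagating the distribution step by step (d_{t+1} = d_t * P):
d_0 = (1=1/5, 2=1/5, 3=3/5, 4=0)
  d_1[1] = 1/5*3/20 + 1/5*13/20 + 3/5*1/5 + 0*3/20 = 7/25
  d_1[2] = 1/5*9/20 + 1/5*3/20 + 3/5*1/5 + 0*3/5 = 6/25
  d_1[3] = 1/5*1/20 + 1/5*3/20 + 3/5*3/20 + 0*3/20 = 13/100
  d_1[4] = 1/5*7/20 + 1/5*1/20 + 3/5*9/20 + 0*1/10 = 7/20
d_1 = (1=7/25, 2=6/25, 3=13/100, 4=7/20)
  d_2[1] = 7/25*3/20 + 6/25*13/20 + 13/100*1/5 + 7/20*3/20 = 553/2000
  d_2[2] = 7/25*9/20 + 6/25*3/20 + 13/100*1/5 + 7/20*3/5 = 199/500
  d_2[3] = 7/25*1/20 + 6/25*3/20 + 13/100*3/20 + 7/20*3/20 = 61/500
  d_2[4] = 7/25*7/20 + 6/25*1/20 + 13/100*9/20 + 7/20*1/10 = 407/2000
d_2 = (1=553/2000, 2=199/500, 3=61/500, 4=407/2000)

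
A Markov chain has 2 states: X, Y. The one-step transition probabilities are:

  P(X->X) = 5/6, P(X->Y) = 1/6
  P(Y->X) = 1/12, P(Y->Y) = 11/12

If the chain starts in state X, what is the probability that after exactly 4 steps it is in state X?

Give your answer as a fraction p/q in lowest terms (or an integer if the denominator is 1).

Answer: 209/384

Derivation:
Computing P^4 by repeated multiplication:
P^1 =
  X: [5/6, 1/6]
  Y: [1/12, 11/12]
P^2 =
  X: [17/24, 7/24]
  Y: [7/48, 41/48]
P^3 =
  X: [59/96, 37/96]
  Y: [37/192, 155/192]
P^4 =
  X: [209/384, 175/384]
  Y: [175/768, 593/768]

(P^4)[X -> X] = 209/384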